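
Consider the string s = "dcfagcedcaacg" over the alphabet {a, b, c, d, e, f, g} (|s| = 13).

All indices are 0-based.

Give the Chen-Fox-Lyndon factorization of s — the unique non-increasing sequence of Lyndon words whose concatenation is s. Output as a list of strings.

["d", "cf", "agcedc", "aacg"]

emit factor 1: 'd' (i=0, period=1)
emit factor 2: 'cf' (i=1, period=2)
emit factor 3: 'agcedc' (i=3, period=6)
emit factor 4: 'aacg' (i=9, period=4)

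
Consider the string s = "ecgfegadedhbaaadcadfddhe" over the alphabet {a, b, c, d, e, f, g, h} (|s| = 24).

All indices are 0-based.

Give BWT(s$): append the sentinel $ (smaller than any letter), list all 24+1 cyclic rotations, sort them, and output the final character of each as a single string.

rank  rotation                   last
    0  $ecgfegadedhbaaadcadfddhe  e
    1  aaadcadfddhe$ecgfegadedhb  b
    2  aadcadfddhe$ecgfegadedhba  a
    3  adcadfddhe$ecgfegadedhbaa  a
    4  adedhbaaadcadfddhe$ecgfeg  g
    5  adfddhe$ecgfegadedhbaaadc  c
    6  baaadcadfddhe$ecgfegadedh  h
    7  cadfddhe$ecgfegadedhbaaad  d
    8  cgfegadedhbaaadcadfddhe$e  e
    9  dcadfddhe$ecgfegadedhbaaa  a
   10  ddhe$ecgfegadedhbaaadcadf  f
   11  dedhbaaadcadfddhe$ecgfega  a
   12  dfddhe$ecgfegadedhbaaadca  a
   13  dhbaaadcadfddhe$ecgfegade  e
   14  dhe$ecgfegadedhbaaadcadfd  d
   15  e$ecgfegadedhbaaadcadfddh  h
   16  ecgfegadedhbaaadcadfddhe$  $
   17  edhbaaadcadfddhe$ecgfegad  d
   18  egadedhbaaadcadfddhe$ecgf  f
   19  fddhe$ecgfegadedhbaaadcad  d
   20  fegadedhbaaadcadfddhe$ecg  g
   21  gadedhbaaadcadfddhe$ecgfe  e
   22  gfegadedhbaaadcadfddhe$ec  c
   23  hbaaadcadfddhe$ecgfegaded  d
   24  he$ecgfegadedhbaaadcadfdd  d

ebaagchdeafaaedh$dfdgecdd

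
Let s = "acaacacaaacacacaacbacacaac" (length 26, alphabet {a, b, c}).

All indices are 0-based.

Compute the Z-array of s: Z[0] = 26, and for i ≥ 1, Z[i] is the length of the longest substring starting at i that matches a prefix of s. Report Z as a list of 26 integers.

[26, 0, 1, 3, 0, 4, 0, 1, 1, 3, 0, 3, 0, 5, 0, 1, 2, 0, 0, 3, 0, 5, 0, 1, 2, 0]

Z[0]=26
i=1: fresh scan; Z[1]=0
i=2: fresh scan; Z[2]=1 extend→box=[2,3)
i=3: fresh scan; Z[3]=3 extend→box=[3,6)
i=4: min(r-i=2, Z[1]=0)=0; Z[4]=0
i=5: min(r-i=1, Z[2]=1)=1; Z[5]=4 extend→box=[5,9)
i=6: min(r-i=3, Z[1]=0)=0; Z[6]=0
i=7: min(r-i=2, Z[2]=1)=1; Z[7]=1
i=8: min(r-i=1, Z[3]=3)=1; Z[8]=1
i=9: fresh scan; Z[9]=3 extend→box=[9,12)
i=10: min(r-i=2, Z[1]=0)=0; Z[10]=0
i=11: min(r-i=1, Z[2]=1)=1; Z[11]=3 extend→box=[11,14)
i=12: min(r-i=2, Z[1]=0)=0; Z[12]=0
i=13: min(r-i=1, Z[2]=1)=1; Z[13]=5 extend→box=[13,18)
i=14: min(r-i=4, Z[1]=0)=0; Z[14]=0
i=15: min(r-i=3, Z[2]=1)=1; Z[15]=1
i=16: min(r-i=2, Z[3]=3)=2; Z[16]=2
i=17: min(r-i=1, Z[4]=0)=0; Z[17]=0
i=18: fresh scan; Z[18]=0
i=19: fresh scan; Z[19]=3 extend→box=[19,22)
i=20: min(r-i=2, Z[1]=0)=0; Z[20]=0
i=21: min(r-i=1, Z[2]=1)=1; Z[21]=5 extend→box=[21,26)
i=22: min(r-i=4, Z[1]=0)=0; Z[22]=0
i=23: min(r-i=3, Z[2]=1)=1; Z[23]=1
i=24: min(r-i=2, Z[3]=3)=2; Z[24]=2
i=25: min(r-i=1, Z[4]=0)=0; Z[25]=0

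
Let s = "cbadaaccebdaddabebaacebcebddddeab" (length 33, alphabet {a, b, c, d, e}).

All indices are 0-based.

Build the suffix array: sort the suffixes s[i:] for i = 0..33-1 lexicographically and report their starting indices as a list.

rank | idx | suffix
   0 |   4 | aaccebdaddabebaacebcebddddeab
   1 |  18 | aacebcebddddeab
   2 |  31 | ab
   3 |  14 | abebaacebcebddddeab
   4 |   5 | accebdaddabebaacebcebddddeab
   5 |  19 | acebcebddddeab
   6 |   2 | adaaccebdaddabebaacebcebddddeab
   7 |  11 | addabebaacebcebddddeab
   8 |  32 | b
   9 |  17 | baacebcebddddeab
  10 |   1 | badaaccebdaddabebaacebcebddddeab
  11 |  22 | bcebddddeab
  12 |   9 | bdaddabebaacebcebddddeab
  13 |  25 | bddddeab
  14 |  15 | bebaacebcebddddeab
  15 |   0 | cbadaaccebdaddabebaacebcebddddeab
  16 |   6 | ccebdaddabebaacebcebddddeab
  17 |  20 | cebcebddddeab
  18 |   7 | cebdaddabebaacebcebddddeab
  19 |  23 | cebddddeab
  20 |   3 | daaccebdaddabebaacebcebddddeab
  21 |  13 | dabebaacebcebddddeab
  22 |  10 | daddabebaacebcebddddeab
  23 |  12 | ddabebaacebcebddddeab
  24 |  26 | ddddeab
  25 |  27 | dddeab
  26 |  28 | ddeab
  27 |  29 | deab
  28 |  30 | eab
  29 |  16 | ebaacebcebddddeab
  30 |  21 | ebcebddddeab
  31 |   8 | ebdaddabebaacebcebddddeab
  32 |  24 | ebddddeab

[4, 18, 31, 14, 5, 19, 2, 11, 32, 17, 1, 22, 9, 25, 15, 0, 6, 20, 7, 23, 3, 13, 10, 12, 26, 27, 28, 29, 30, 16, 21, 8, 24]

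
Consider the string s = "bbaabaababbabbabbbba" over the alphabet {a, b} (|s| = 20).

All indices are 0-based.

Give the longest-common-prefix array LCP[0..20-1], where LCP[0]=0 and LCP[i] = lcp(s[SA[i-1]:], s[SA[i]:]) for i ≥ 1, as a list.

rank | idx | suffix
   0 |  19 | a
   1 |   2 | aabaababbabbabbbba
   2 |   5 | aababbabbabbbba
   3 |   3 | abaababbabbabbbba
   4 |   6 | ababbabbabbbba
   5 |   8 | abbabbabbbba
   6 |  11 | abbabbbba
   7 |  14 | abbbba
   8 |  18 | ba
   9 |   1 | baabaababbabbabbbba
  10 |   4 | baababbabbabbbba
  11 |   7 | babbabbabbbba
  12 |  10 | babbabbbba
  13 |  13 | babbbba
  14 |  17 | bba
  15 |   0 | bbaabaababbabbabbbba
  16 |   9 | bbabbabbbba
  17 |  12 | bbabbbba
  18 |  16 | bbba
  19 |  15 | bbbba

SA = [19, 2, 5, 3, 6, 8, 11, 14, 18, 1, 4, 7, 10, 13, 17, 0, 9, 12, 16, 15]
i: (SA[i-1],SA[i]) lcp shared
  1: (19,2) 1 'a'
  2: (2,5) 4 'aaba'
  3: (5,3) 1 'a'
  4: (3,6) 3 'aba'
  5: (6,8) 2 'ab'
  6: (8,11) 6 'abbabb'
  7: (11,14) 3 'abb'
  8: (14,18) 0 ''
  9: (18,1) 2 'ba'
  10: (1,4) 5 'baaba'
  11: (4,7) 2 'ba'
  12: (7,10) 7 'babbabb'
  13: (10,13) 4 'babb'
  14: (13,17) 1 'b'
  15: (17,0) 3 'bba'
  16: (0,9) 3 'bba'
  17: (9,12) 5 'bbabb'
  18: (12,16) 2 'bb'
  19: (16,15) 3 'bbb'

[0, 1, 4, 1, 3, 2, 6, 3, 0, 2, 5, 2, 7, 4, 1, 3, 3, 5, 2, 3]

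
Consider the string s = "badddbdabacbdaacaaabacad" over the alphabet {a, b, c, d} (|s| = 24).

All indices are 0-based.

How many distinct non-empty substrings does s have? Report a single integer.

263

sorted suffixes:
  #0 SA[0]=16  'aaabacad'
  #1 SA[1]=17  'aabacad'
  #2 SA[2]=13  'aacaaabacad'
  #3 SA[3]=18  'abacad'
  #4 SA[4]=7  'abacbdaacaaabacad'
  #5 SA[5]=14  'acaaabacad'
  #6 SA[6]=20  'acad'
  #7 SA[7]=9  'acbdaacaaabacad'
  #8 SA[8]=22  'ad'
  #9 SA[9]=1  'adddbdabacbdaacaaabacad'
  #10 SA[10]=19  'bacad'
  #11 SA[11]=8  'bacbdaacaaabacad'
  #12 SA[12]=0  'badddbdabacbdaacaaabacad'
  #13 SA[13]=11  'bdaacaaabacad'
  #14 SA[14]=5  'bdabacbdaacaaabacad'
  #15 SA[15]=15  'caaabacad'
  #16 SA[16]=21  'cad'
  #17 SA[17]=10  'cbdaacaaabacad'
  #18 SA[18]=23  'd'
  #19 SA[19]=12  'daacaaabacad'
  #20 SA[20]=6  'dabacbdaacaaabacad'
  #21 SA[21]=4  'dbdabacbdaacaaabacad'
  #22 SA[22]=3  'ddbdabacbdaacaaabacad'
  #23 SA[23]=2  'dddbdabacbdaacaaabacad'

SA = [16, 17, 13, 18, 7, 14, 20, 9, 22, 1, 19, 8, 0, 11, 5, 15, 21, 10, 23, 12, 6, 4, 3, 2]
i: (SA[i-1],SA[i]) lcp shared
  1: (16,17) 2 'aa'
  2: (17,13) 2 'aa'
  3: (13,18) 1 'a'
  4: (18,7) 4 'abac'
  5: (7,14) 1 'a'
  6: (14,20) 3 'aca'
  7: (20,9) 2 'ac'
  8: (9,22) 1 'a'
  9: (22,1) 2 'ad'
  10: (1,19) 0 ''
  11: (19,8) 3 'bac'
  12: (8,0) 2 'ba'
  13: (0,11) 1 'b'
  14: (11,5) 3 'bda'
  15: (5,15) 0 ''
  16: (15,21) 2 'ca'
  17: (21,10) 1 'c'
  18: (10,23) 0 ''
  19: (23,12) 1 'd'
  20: (12,6) 2 'da'
  21: (6,4) 1 'd'
  22: (4,3) 1 'd'
  23: (3,2) 2 'dd'

n(n+1)/2 = 24·25/2 = 300
Σ LCP = 0 + 2 + 2 + 1 + 4 + 1 + 3 + 2 + 1 + 2 + 0 + 3 + 2 + 1 + 3 + 0 + 2 + 1 + 0 + 1 + 2 + 1 + 1 + 2 = 37
distinct = 300 − 37 = 263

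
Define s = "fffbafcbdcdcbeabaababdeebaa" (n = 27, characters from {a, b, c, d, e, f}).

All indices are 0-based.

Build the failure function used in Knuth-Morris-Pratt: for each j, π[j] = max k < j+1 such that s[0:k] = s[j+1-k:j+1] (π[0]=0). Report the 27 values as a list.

[0, 1, 2, 0, 0, 1, 0, 0, 0, 0, 0, 0, 0, 0, 0, 0, 0, 0, 0, 0, 0, 0, 0, 0, 0, 0, 0]

π[0] = 0
j=1 s[j]='f': π[1]=1 (border 'f')
j=2 s[j]='f': π[2]=2 (border 'ff')
j=3 s[j]='b': k: 2→1→0; π[3]=0 (border '')
j=4 s[j]='a': π[4]=0 (border '')
j=5 s[j]='f': π[5]=1 (border 'f')
j=6 s[j]='c': k: 1→0; π[6]=0 (border '')
j=7 s[j]='b': π[7]=0 (border '')
j=8 s[j]='d': π[8]=0 (border '')
j=9 s[j]='c': π[9]=0 (border '')
j=10 s[j]='d': π[10]=0 (border '')
j=11 s[j]='c': π[11]=0 (border '')
j=12 s[j]='b': π[12]=0 (border '')
j=13 s[j]='e': π[13]=0 (border '')
j=14 s[j]='a': π[14]=0 (border '')
j=15 s[j]='b': π[15]=0 (border '')
j=16 s[j]='a': π[16]=0 (border '')
j=17 s[j]='a': π[17]=0 (border '')
j=18 s[j]='b': π[18]=0 (border '')
j=19 s[j]='a': π[19]=0 (border '')
j=20 s[j]='b': π[20]=0 (border '')
j=21 s[j]='d': π[21]=0 (border '')
j=22 s[j]='e': π[22]=0 (border '')
j=23 s[j]='e': π[23]=0 (border '')
j=24 s[j]='b': π[24]=0 (border '')
j=25 s[j]='a': π[25]=0 (border '')
j=26 s[j]='a': π[26]=0 (border '')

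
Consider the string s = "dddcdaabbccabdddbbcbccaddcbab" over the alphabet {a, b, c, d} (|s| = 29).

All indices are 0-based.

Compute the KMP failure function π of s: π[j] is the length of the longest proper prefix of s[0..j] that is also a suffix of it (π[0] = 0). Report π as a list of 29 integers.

[0, 1, 2, 0, 1, 0, 0, 0, 0, 0, 0, 0, 0, 1, 2, 3, 0, 0, 0, 0, 0, 0, 0, 1, 2, 0, 0, 0, 0]

π[0] = 0
j=1 s[j]='d': π[1]=1 (border 'd')
j=2 s[j]='d': π[2]=2 (border 'dd')
j=3 s[j]='c': k: 2→1→0; π[3]=0 (border '')
j=4 s[j]='d': π[4]=1 (border 'd')
j=5 s[j]='a': k: 1→0; π[5]=0 (border '')
j=6 s[j]='a': π[6]=0 (border '')
j=7 s[j]='b': π[7]=0 (border '')
j=8 s[j]='b': π[8]=0 (border '')
j=9 s[j]='c': π[9]=0 (border '')
j=10 s[j]='c': π[10]=0 (border '')
j=11 s[j]='a': π[11]=0 (border '')
j=12 s[j]='b': π[12]=0 (border '')
j=13 s[j]='d': π[13]=1 (border 'd')
j=14 s[j]='d': π[14]=2 (border 'dd')
j=15 s[j]='d': π[15]=3 (border 'ddd')
j=16 s[j]='b': k: 3→2→1→0; π[16]=0 (border '')
j=17 s[j]='b': π[17]=0 (border '')
j=18 s[j]='c': π[18]=0 (border '')
j=19 s[j]='b': π[19]=0 (border '')
j=20 s[j]='c': π[20]=0 (border '')
j=21 s[j]='c': π[21]=0 (border '')
j=22 s[j]='a': π[22]=0 (border '')
j=23 s[j]='d': π[23]=1 (border 'd')
j=24 s[j]='d': π[24]=2 (border 'dd')
j=25 s[j]='c': k: 2→1→0; π[25]=0 (border '')
j=26 s[j]='b': π[26]=0 (border '')
j=27 s[j]='a': π[27]=0 (border '')
j=28 s[j]='b': π[28]=0 (border '')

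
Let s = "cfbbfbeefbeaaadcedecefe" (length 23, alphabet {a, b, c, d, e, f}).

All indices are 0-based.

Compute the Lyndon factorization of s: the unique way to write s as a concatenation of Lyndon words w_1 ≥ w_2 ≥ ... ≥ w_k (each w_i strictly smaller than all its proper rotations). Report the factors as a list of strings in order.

emit factor 1: 'cf' (i=0, period=2)
emit factor 2: 'bbfbeefbe' (i=2, period=9)
emit factor 3: 'aaadcedecefe' (i=11, period=12)

["cf", "bbfbeefbe", "aaadcedecefe"]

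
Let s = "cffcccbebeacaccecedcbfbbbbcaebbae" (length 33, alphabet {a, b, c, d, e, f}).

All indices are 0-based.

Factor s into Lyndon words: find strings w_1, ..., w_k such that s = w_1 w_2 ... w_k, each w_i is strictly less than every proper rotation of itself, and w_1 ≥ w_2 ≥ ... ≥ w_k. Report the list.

emit factor 1: 'cff' (i=0, period=3)
emit factor 2: 'c' (i=3, period=1)
emit factor 3: 'c' (i=4, period=1)
emit factor 4: 'c' (i=5, period=1)
emit factor 5: 'be' (i=6, period=2)
emit factor 6: 'be' (i=8, period=2)
emit factor 7: 'acaccecedcbfbbbbcaebbae' (i=10, period=23)

["cff", "c", "c", "c", "be", "be", "acaccecedcbfbbbbcaebbae"]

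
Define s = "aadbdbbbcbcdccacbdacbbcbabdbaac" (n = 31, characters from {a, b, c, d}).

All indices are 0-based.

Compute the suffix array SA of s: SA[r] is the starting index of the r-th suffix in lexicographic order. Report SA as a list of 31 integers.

[28, 0, 24, 29, 18, 14, 1, 27, 23, 5, 20, 6, 21, 7, 9, 16, 25, 3, 30, 13, 22, 19, 8, 15, 12, 10, 17, 26, 4, 2, 11]

rank→(start, suffix):
  0 → (28, 'aac')
  1 → (0, 'aadbdbbbcbcdccacbdacbbcbabdbaac')
  2 → (24, 'abdbaac')
  3 → (29, 'ac')
  4 → (18, 'acbbcbabdbaac')
  5 → (14, 'acbdacbbcbabdbaac')
  6 → (1, 'adbdbbbcbcdccacbdacbbcbabdbaac')
  7 → (27, 'baac')
  8 → (23, 'babdbaac')
  9 → (5, 'bbbcbcdccacbdacbbcbabdbaac')
  10 → (20, 'bbcbabdbaac')
  11 → (6, 'bbcbcdccacbdacbbcbabdbaac')
  12 → (21, 'bcbabdbaac')
  13 → (7, 'bcbcdccacbdacbbcbabdbaac')
  14 → (9, 'bcdccacbdacbbcbabdbaac')
  15 → (16, 'bdacbbcbabdbaac')
  16 → (25, 'bdbaac')
  17 → (3, 'bdbbbcbcdccacbdacbbcbabdbaac')
  18 → (30, 'c')
  19 → (13, 'cacbdacbbcbabdbaac')
  20 → (22, 'cbabdbaac')
  21 → (19, 'cbbcbabdbaac')
  22 → (8, 'cbcdccacbdacbbcbabdbaac')
  23 → (15, 'cbdacbbcbabdbaac')
  24 → (12, 'ccacbdacbbcbabdbaac')
  25 → (10, 'cdccacbdacbbcbabdbaac')
  26 → (17, 'dacbbcbabdbaac')
  27 → (26, 'dbaac')
  28 → (4, 'dbbbcbcdccacbdacbbcbabdbaac')
  29 → (2, 'dbdbbbcbcdccacbdacbbcbabdbaac')
  30 → (11, 'dccacbdacbbcbabdbaac')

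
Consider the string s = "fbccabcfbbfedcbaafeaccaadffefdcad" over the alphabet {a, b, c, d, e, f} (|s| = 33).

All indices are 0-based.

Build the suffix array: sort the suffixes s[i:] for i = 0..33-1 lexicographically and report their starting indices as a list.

[22, 15, 4, 19, 31, 23, 16, 14, 8, 1, 5, 9, 21, 3, 30, 13, 20, 2, 6, 32, 29, 12, 24, 18, 11, 27, 7, 0, 28, 17, 10, 26, 25]

sorted suffixes:
  #0 SA[0]=22  'aadffefdcad'
  #1 SA[1]=15  'aafeaccaadffefdcad'
  #2 SA[2]=4  'abcfbbfedcbaafeaccaadffefdcad'
  #3 SA[3]=19  'accaadffefdcad'
  #4 SA[4]=31  'ad'
  #5 SA[5]=23  'adffefdcad'
  #6 SA[6]=16  'afeaccaadffefdcad'
  #7 SA[7]=14  'baafeaccaadffefdcad'
  #8 SA[8]=8  'bbfedcbaafeaccaadffefdcad'
  #9 SA[9]=1  'bccabcfbbfedcbaafeaccaadffefdcad'
  #10 SA[10]=5  'bcfbbfedcbaafeaccaadffefdcad'
  #11 SA[11]=9  'bfedcbaafeaccaadffefdcad'
  #12 SA[12]=21  'caadffefdcad'
  #13 SA[13]=3  'cabcfbbfedcbaafeaccaadffefdcad'
  #14 SA[14]=30  'cad'
  #15 SA[15]=13  'cbaafeaccaadffefdcad'
  #16 SA[16]=20  'ccaadffefdcad'
  #17 SA[17]=2  'ccabcfbbfedcbaafeaccaadffefdcad'
  #18 SA[18]=6  'cfbbfedcbaafeaccaadffefdcad'
  #19 SA[19]=32  'd'
  #20 SA[20]=29  'dcad'
  #21 SA[21]=12  'dcbaafeaccaadffefdcad'
  #22 SA[22]=24  'dffefdcad'
  #23 SA[23]=18  'eaccaadffefdcad'
  #24 SA[24]=11  'edcbaafeaccaadffefdcad'
  #25 SA[25]=27  'efdcad'
  #26 SA[26]=7  'fbbfedcbaafeaccaadffefdcad'
  #27 SA[27]=0  'fbccabcfbbfedcbaafeaccaadffefdcad'
  #28 SA[28]=28  'fdcad'
  #29 SA[29]=17  'feaccaadffefdcad'
  #30 SA[30]=10  'fedcbaafeaccaadffefdcad'
  #31 SA[31]=26  'fefdcad'
  #32 SA[32]=25  'ffefdcad'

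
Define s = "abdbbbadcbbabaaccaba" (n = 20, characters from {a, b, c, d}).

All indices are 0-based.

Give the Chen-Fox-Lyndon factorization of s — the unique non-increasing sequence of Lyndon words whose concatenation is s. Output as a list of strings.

["abdbbbadcbb", "ab", "aaccab", "a"]

emit factor 1: 'abdbbbadcbb' (i=0, period=11)
emit factor 2: 'ab' (i=11, period=2)
emit factor 3: 'aaccab' (i=13, period=6)
emit factor 4: 'a' (i=19, period=1)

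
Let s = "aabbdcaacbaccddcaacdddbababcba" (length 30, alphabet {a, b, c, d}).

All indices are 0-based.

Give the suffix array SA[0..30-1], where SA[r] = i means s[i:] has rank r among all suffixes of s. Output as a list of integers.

rank | idx | suffix
   0 |  29 | a
   1 |   0 | aabbdcaacbaccddcaacdddbababcba
   2 |   6 | aacbaccddcaacdddbababcba
   3 |  16 | aacdddbababcba
   4 |  23 | ababcba
   5 |   1 | abbdcaacbaccddcaacdddbababcba
   6 |  25 | abcba
   7 |   7 | acbaccddcaacdddbababcba
   8 |  10 | accddcaacdddbababcba
   9 |  17 | acdddbababcba
  10 |  28 | ba
  11 |  22 | bababcba
  12 |  24 | babcba
  13 |   9 | baccddcaacdddbababcba
  14 |   2 | bbdcaacbaccddcaacdddbababcba
  15 |  26 | bcba
  16 |   3 | bdcaacbaccddcaacdddbababcba
  17 |   5 | caacbaccddcaacdddbababcba
  18 |  15 | caacdddbababcba
  19 |  27 | cba
  20 |   8 | cbaccddcaacdddbababcba
  21 |  11 | ccddcaacdddbababcba
  22 |  12 | cddcaacdddbababcba
  23 |  18 | cdddbababcba
  24 |  21 | dbababcba
  25 |   4 | dcaacbaccddcaacdddbababcba
  26 |  14 | dcaacdddbababcba
  27 |  20 | ddbababcba
  28 |  13 | ddcaacdddbababcba
  29 |  19 | dddbababcba

[29, 0, 6, 16, 23, 1, 25, 7, 10, 17, 28, 22, 24, 9, 2, 26, 3, 5, 15, 27, 8, 11, 12, 18, 21, 4, 14, 20, 13, 19]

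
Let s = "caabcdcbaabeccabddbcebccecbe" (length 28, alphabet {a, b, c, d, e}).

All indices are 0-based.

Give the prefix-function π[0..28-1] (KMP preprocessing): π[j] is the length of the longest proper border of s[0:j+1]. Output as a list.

[0, 0, 0, 0, 1, 0, 1, 0, 0, 0, 0, 0, 1, 1, 2, 0, 0, 0, 0, 1, 0, 0, 1, 1, 0, 1, 0, 0]

π[0] = 0
j=1 s[j]='a': π[1]=0 (border '')
j=2 s[j]='a': π[2]=0 (border '')
j=3 s[j]='b': π[3]=0 (border '')
j=4 s[j]='c': π[4]=1 (border 'c')
j=5 s[j]='d': k: 1→0; π[5]=0 (border '')
j=6 s[j]='c': π[6]=1 (border 'c')
j=7 s[j]='b': k: 1→0; π[7]=0 (border '')
j=8 s[j]='a': π[8]=0 (border '')
j=9 s[j]='a': π[9]=0 (border '')
j=10 s[j]='b': π[10]=0 (border '')
j=11 s[j]='e': π[11]=0 (border '')
j=12 s[j]='c': π[12]=1 (border 'c')
j=13 s[j]='c': k: 1→0; π[13]=1 (border 'c')
j=14 s[j]='a': π[14]=2 (border 'ca')
j=15 s[j]='b': k: 2→0; π[15]=0 (border '')
j=16 s[j]='d': π[16]=0 (border '')
j=17 s[j]='d': π[17]=0 (border '')
j=18 s[j]='b': π[18]=0 (border '')
j=19 s[j]='c': π[19]=1 (border 'c')
j=20 s[j]='e': k: 1→0; π[20]=0 (border '')
j=21 s[j]='b': π[21]=0 (border '')
j=22 s[j]='c': π[22]=1 (border 'c')
j=23 s[j]='c': k: 1→0; π[23]=1 (border 'c')
j=24 s[j]='e': k: 1→0; π[24]=0 (border '')
j=25 s[j]='c': π[25]=1 (border 'c')
j=26 s[j]='b': k: 1→0; π[26]=0 (border '')
j=27 s[j]='e': π[27]=0 (border '')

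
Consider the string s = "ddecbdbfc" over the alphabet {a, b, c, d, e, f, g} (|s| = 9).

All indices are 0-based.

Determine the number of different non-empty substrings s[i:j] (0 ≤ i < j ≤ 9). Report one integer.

rank | idx | suffix
   0 |   4 | bdbfc
   1 |   6 | bfc
   2 |   8 | c
   3 |   3 | cbdbfc
   4 |   5 | dbfc
   5 |   0 | ddecbdbfc
   6 |   1 | decbdbfc
   7 |   2 | ecbdbfc
   8 |   7 | fc

SA = [4, 6, 8, 3, 5, 0, 1, 2, 7]
i: (SA[i-1],SA[i]) lcp shared
  1: (4,6) 1 'b'
  2: (6,8) 0 ''
  3: (8,3) 1 'c'
  4: (3,5) 0 ''
  5: (5,0) 1 'd'
  6: (0,1) 1 'd'
  7: (1,2) 0 ''
  8: (2,7) 0 ''

n(n+1)/2 = 9·10/2 = 45
Σ LCP = 0 + 1 + 0 + 1 + 0 + 1 + 1 + 0 + 0 = 4
distinct = 45 − 4 = 41

41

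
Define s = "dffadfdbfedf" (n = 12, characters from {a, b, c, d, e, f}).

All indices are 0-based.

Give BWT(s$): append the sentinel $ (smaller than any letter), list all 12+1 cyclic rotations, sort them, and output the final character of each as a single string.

rank  rotation       last
    0  $dffadfdbfedf  f
    1  adfdbfedf$dff  f
    2  bfedf$dffadfd  d
    3  dbfedf$dffadf  f
    4  df$dffadfdbfe  e
    5  dfdbfedf$dffa  a
    6  dffadfdbfedf$  $
    7  edf$dffadfdbf  f
    8  f$dffadfdbfed  d
    9  fadfdbfedf$df  f
   10  fdbfedf$dffad  d
   11  fedf$dffadfdb  b
   12  ffadfdbfedf$d  d

ffdfea$fdfdbd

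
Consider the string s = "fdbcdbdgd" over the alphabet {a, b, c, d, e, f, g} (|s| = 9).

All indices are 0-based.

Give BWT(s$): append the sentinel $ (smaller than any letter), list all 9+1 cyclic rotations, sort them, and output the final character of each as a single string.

rank  rotation    last
    0  $fdbcdbdgd  d
    1  bcdbdgd$fd  d
    2  bdgd$fdbcd  d
    3  cdbdgd$fdb  b
    4  d$fdbcdbdg  g
    5  dbcdbdgd$f  f
    6  dbdgd$fdbc  c
    7  dgd$fdbcdb  b
    8  fdbcdbdgd$  $
    9  gd$fdbcdbd  d

dddbgfcb$d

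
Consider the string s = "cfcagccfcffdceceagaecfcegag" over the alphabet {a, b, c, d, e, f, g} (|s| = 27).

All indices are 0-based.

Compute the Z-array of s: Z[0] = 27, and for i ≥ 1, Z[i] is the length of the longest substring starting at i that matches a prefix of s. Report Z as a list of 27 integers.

[27, 0, 1, 0, 0, 1, 3, 0, 2, 0, 0, 0, 1, 0, 1, 0, 0, 0, 0, 0, 3, 0, 1, 0, 0, 0, 0]

Z[0]=27
i=1: fresh scan; Z[1]=0
i=2: fresh scan; Z[2]=1 grow→box=[2,3)
i=3: fresh scan; Z[3]=0
i=4: fresh scan; Z[4]=0
i=5: fresh scan; Z[5]=1 grow→box=[5,6)
i=6: fresh scan; Z[6]=3 grow→box=[6,9)
i=7: min(r-i=2, Z[1]=0)=0; Z[7]=0
i=8: min(r-i=1, Z[2]=1)=1; Z[8]=2 grow→box=[8,10)
i=9: min(r-i=1, Z[1]=0)=0; Z[9]=0
i=10: fresh scan; Z[10]=0
i=11: fresh scan; Z[11]=0
i=12: fresh scan; Z[12]=1 grow→box=[12,13)
i=13: fresh scan; Z[13]=0
i=14: fresh scan; Z[14]=1 grow→box=[14,15)
i=15: fresh scan; Z[15]=0
i=16: fresh scan; Z[16]=0
i=17: fresh scan; Z[17]=0
i=18: fresh scan; Z[18]=0
i=19: fresh scan; Z[19]=0
i=20: fresh scan; Z[20]=3 grow→box=[20,23)
i=21: min(r-i=2, Z[1]=0)=0; Z[21]=0
i=22: min(r-i=1, Z[2]=1)=1; Z[22]=1
i=23: fresh scan; Z[23]=0
i=24: fresh scan; Z[24]=0
i=25: fresh scan; Z[25]=0
i=26: fresh scan; Z[26]=0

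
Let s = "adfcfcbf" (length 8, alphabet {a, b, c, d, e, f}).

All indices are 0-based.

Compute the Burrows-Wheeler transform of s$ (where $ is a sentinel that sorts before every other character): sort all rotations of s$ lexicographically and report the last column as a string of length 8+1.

f$cffabcd

rank  rotation   last
    0  $adfcfcbf  f
    1  adfcfcbf$  $
    2  bf$adfcfc  c
    3  cbf$adfcf  f
    4  cfcbf$adf  f
    5  dfcfcbf$a  a
    6  f$adfcfcb  b
    7  fcbf$adfc  c
    8  fcfcbf$ad  d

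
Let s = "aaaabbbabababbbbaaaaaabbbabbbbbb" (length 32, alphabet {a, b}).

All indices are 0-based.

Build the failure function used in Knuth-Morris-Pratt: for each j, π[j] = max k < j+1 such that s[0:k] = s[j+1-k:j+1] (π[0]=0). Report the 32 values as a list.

π[0] = 0
j=1 s[j]='a': π[1]=1 (border 'a')
j=2 s[j]='a': π[2]=2 (border 'aa')
j=3 s[j]='a': π[3]=3 (border 'aaa')
j=4 s[j]='b': k: 3→2→1→0; π[4]=0 (border '')
j=5 s[j]='b': π[5]=0 (border '')
j=6 s[j]='b': π[6]=0 (border '')
j=7 s[j]='a': π[7]=1 (border 'a')
j=8 s[j]='b': k: 1→0; π[8]=0 (border '')
j=9 s[j]='a': π[9]=1 (border 'a')
j=10 s[j]='b': k: 1→0; π[10]=0 (border '')
j=11 s[j]='a': π[11]=1 (border 'a')
j=12 s[j]='b': k: 1→0; π[12]=0 (border '')
j=13 s[j]='b': π[13]=0 (border '')
j=14 s[j]='b': π[14]=0 (border '')
j=15 s[j]='b': π[15]=0 (border '')
j=16 s[j]='a': π[16]=1 (border 'a')
j=17 s[j]='a': π[17]=2 (border 'aa')
j=18 s[j]='a': π[18]=3 (border 'aaa')
j=19 s[j]='a': π[19]=4 (border 'aaaa')
j=20 s[j]='a': k: 4→3; π[20]=4 (border 'aaaa')
j=21 s[j]='a': k: 4→3; π[21]=4 (border 'aaaa')
j=22 s[j]='b': π[22]=5 (border 'aaaab')
j=23 s[j]='b': π[23]=6 (border 'aaaabb')
j=24 s[j]='b': π[24]=7 (border 'aaaabbb')
j=25 s[j]='a': π[25]=8 (border 'aaaabbba')
j=26 s[j]='b': π[26]=9 (border 'aaaabbbab')
j=27 s[j]='b': k: 9→0; π[27]=0 (border '')
j=28 s[j]='b': π[28]=0 (border '')
j=29 s[j]='b': π[29]=0 (border '')
j=30 s[j]='b': π[30]=0 (border '')
j=31 s[j]='b': π[31]=0 (border '')

[0, 1, 2, 3, 0, 0, 0, 1, 0, 1, 0, 1, 0, 0, 0, 0, 1, 2, 3, 4, 4, 4, 5, 6, 7, 8, 9, 0, 0, 0, 0, 0]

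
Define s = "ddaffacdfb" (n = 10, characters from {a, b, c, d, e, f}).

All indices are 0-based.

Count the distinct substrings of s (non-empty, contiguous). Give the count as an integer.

rank→(start, suffix):
  0 → (5, 'acdfb')
  1 → (2, 'affacdfb')
  2 → (9, 'b')
  3 → (6, 'cdfb')
  4 → (1, 'daffacdfb')
  5 → (0, 'ddaffacdfb')
  6 → (7, 'dfb')
  7 → (4, 'facdfb')
  8 → (8, 'fb')
  9 → (3, 'ffacdfb')

SA = [5, 2, 9, 6, 1, 0, 7, 4, 8, 3]
[i] adj suffixes → lcp
  [1] 5/2 → 1 ('a')
  [2] 2/9 → 0 ('')
  [3] 9/6 → 0 ('')
  [4] 6/1 → 0 ('')
  [5] 1/0 → 1 ('d')
  [6] 0/7 → 1 ('d')
  [7] 7/4 → 0 ('')
  [8] 4/8 → 1 ('f')
  [9] 8/3 → 1 ('f')

n(n+1)/2 = 10·11/2 = 55
Σ LCP = 0 + 1 + 0 + 0 + 0 + 1 + 1 + 0 + 1 + 1 = 5
distinct = 55 − 5 = 50

50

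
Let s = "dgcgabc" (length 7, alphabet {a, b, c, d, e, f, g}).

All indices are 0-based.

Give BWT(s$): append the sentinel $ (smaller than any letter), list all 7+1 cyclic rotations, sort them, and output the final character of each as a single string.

rank  rotation  last
    0  $dgcgabc  c
    1  abc$dgcg  g
    2  bc$dgcga  a
    3  c$dgcgab  b
    4  cgabc$dg  g
    5  dgcgabc$  $
    6  gabc$dgc  c
    7  gcgabc$d  d

cgabg$cd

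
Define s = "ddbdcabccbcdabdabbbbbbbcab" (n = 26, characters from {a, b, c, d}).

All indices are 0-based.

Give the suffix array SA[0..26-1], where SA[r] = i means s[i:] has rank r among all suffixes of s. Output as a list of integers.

rank | idx | suffix
   0 |  24 | ab
   1 |  15 | abbbbbbbcab
   2 |   5 | abccbcdabdabbbbbbbcab
   3 |  12 | abdabbbbbbbcab
   4 |  25 | b
   5 |  16 | bbbbbbbcab
   6 |  17 | bbbbbbcab
   7 |  18 | bbbbbcab
   8 |  19 | bbbbcab
   9 |  20 | bbbcab
  10 |  21 | bbcab
  11 |  22 | bcab
  12 |   6 | bccbcdabdabbbbbbbcab
  13 |   9 | bcdabdabbbbbbbcab
  14 |  13 | bdabbbbbbbcab
  15 |   2 | bdcabccbcdabdabbbbbbbcab
  16 |  23 | cab
  17 |   4 | cabccbcdabdabbbbbbbcab
  18 |   8 | cbcdabdabbbbbbbcab
  19 |   7 | ccbcdabdabbbbbbbcab
  20 |  10 | cdabdabbbbbbbcab
  21 |  14 | dabbbbbbbcab
  22 |  11 | dabdabbbbbbbcab
  23 |   1 | dbdcabccbcdabdabbbbbbbcab
  24 |   3 | dcabccbcdabdabbbbbbbcab
  25 |   0 | ddbdcabccbcdabdabbbbbbbcab

[24, 15, 5, 12, 25, 16, 17, 18, 19, 20, 21, 22, 6, 9, 13, 2, 23, 4, 8, 7, 10, 14, 11, 1, 3, 0]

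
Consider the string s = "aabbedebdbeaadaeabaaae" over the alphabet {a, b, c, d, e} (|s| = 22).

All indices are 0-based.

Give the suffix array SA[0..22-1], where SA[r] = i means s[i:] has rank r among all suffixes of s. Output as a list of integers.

sorted suffixes:
  #0 SA[0]=18  'aaae'
  #1 SA[1]=0  'aabbedebdbeaadaeabaaae'
  #2 SA[2]=11  'aadaeabaaae'
  #3 SA[3]=19  'aae'
  #4 SA[4]=16  'abaaae'
  #5 SA[5]=1  'abbedebdbeaadaeabaaae'
  #6 SA[6]=12  'adaeabaaae'
  #7 SA[7]=20  'ae'
  #8 SA[8]=14  'aeabaaae'
  #9 SA[9]=17  'baaae'
  #10 SA[10]=2  'bbedebdbeaadaeabaaae'
  #11 SA[11]=7  'bdbeaadaeabaaae'
  #12 SA[12]=9  'beaadaeabaaae'
  #13 SA[13]=3  'bedebdbeaadaeabaaae'
  #14 SA[14]=13  'daeabaaae'
  #15 SA[15]=8  'dbeaadaeabaaae'
  #16 SA[16]=5  'debdbeaadaeabaaae'
  #17 SA[17]=21  'e'
  #18 SA[18]=10  'eaadaeabaaae'
  #19 SA[19]=15  'eabaaae'
  #20 SA[20]=6  'ebdbeaadaeabaaae'
  #21 SA[21]=4  'edebdbeaadaeabaaae'

[18, 0, 11, 19, 16, 1, 12, 20, 14, 17, 2, 7, 9, 3, 13, 8, 5, 21, 10, 15, 6, 4]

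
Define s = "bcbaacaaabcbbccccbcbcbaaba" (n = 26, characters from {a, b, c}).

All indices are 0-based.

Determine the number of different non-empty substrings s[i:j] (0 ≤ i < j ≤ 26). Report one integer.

sorted suffixes:
  #0 SA[0]=25  'a'
  #1 SA[1]=6  'aaabcbbccccbcbcbaaba'
  #2 SA[2]=22  'aaba'
  #3 SA[3]=7  'aabcbbccccbcbcbaaba'
  #4 SA[4]=3  'aacaaabcbbccccbcbcbaaba'
  #5 SA[5]=23  'aba'
  #6 SA[6]=8  'abcbbccccbcbcbaaba'
  #7 SA[7]=4  'acaaabcbbccccbcbcbaaba'
  #8 SA[8]=24  'ba'
  #9 SA[9]=21  'baaba'
  #10 SA[10]=2  'baacaaabcbbccccbcbcbaaba'
  #11 SA[11]=11  'bbccccbcbcbaaba'
  #12 SA[12]=19  'bcbaaba'
  #13 SA[13]=0  'bcbaacaaabcbbccccbcbcbaaba'
  #14 SA[14]=9  'bcbbccccbcbcbaaba'
  #15 SA[15]=17  'bcbcbaaba'
  #16 SA[16]=12  'bccccbcbcbaaba'
  #17 SA[17]=5  'caaabcbbccccbcbcbaaba'
  #18 SA[18]=20  'cbaaba'
  #19 SA[19]=1  'cbaacaaabcbbccccbcbcbaaba'
  #20 SA[20]=10  'cbbccccbcbcbaaba'
  #21 SA[21]=18  'cbcbaaba'
  #22 SA[22]=16  'cbcbcbaaba'
  #23 SA[23]=15  'ccbcbcbaaba'
  #24 SA[24]=14  'cccbcbcbaaba'
  #25 SA[25]=13  'ccccbcbcbaaba'

SA = [25, 6, 22, 7, 3, 23, 8, 4, 24, 21, 2, 11, 19, 0, 9, 17, 12, 5, 20, 1, 10, 18, 16, 15, 14, 13]
[i] adj suffixes → lcp
  [1] 25/6 → 1 ('a')
  [2] 6/22 → 2 ('aa')
  [3] 22/7 → 3 ('aab')
  [4] 7/3 → 2 ('aa')
  [5] 3/23 → 1 ('a')
  [6] 23/8 → 2 ('ab')
  [7] 8/4 → 1 ('a')
  [8] 4/24 → 0 ('')
  [9] 24/21 → 2 ('ba')
  [10] 21/2 → 3 ('baa')
  [11] 2/11 → 1 ('b')
  [12] 11/19 → 1 ('b')
  [13] 19/0 → 5 ('bcbaa')
  [14] 0/9 → 3 ('bcb')
  [15] 9/17 → 3 ('bcb')
  [16] 17/12 → 2 ('bc')
  [17] 12/5 → 0 ('')
  [18] 5/20 → 1 ('c')
  [19] 20/1 → 4 ('cbaa')
  [20] 1/10 → 2 ('cb')
  [21] 10/18 → 2 ('cb')
  [22] 18/16 → 4 ('cbcb')
  [23] 16/15 → 1 ('c')
  [24] 15/14 → 2 ('cc')
  [25] 14/13 → 3 ('ccc')

n(n+1)/2 = 26·27/2 = 351
Σ LCP = 0 + 1 + 2 + 3 + 2 + 1 + 2 + 1 + 0 + 2 + 3 + 1 + 1 + 5 + 3 + 3 + 2 + 0 + 1 + 4 + 2 + 2 + 4 + 1 + 2 + 3 = 51
distinct = 351 − 51 = 300

300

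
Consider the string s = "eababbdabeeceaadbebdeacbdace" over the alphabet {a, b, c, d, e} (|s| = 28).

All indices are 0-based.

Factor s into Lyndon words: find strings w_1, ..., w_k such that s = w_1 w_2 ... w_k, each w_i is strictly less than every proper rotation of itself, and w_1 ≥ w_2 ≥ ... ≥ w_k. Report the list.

["e", "ababbdabeece", "aadbebdeacbdace"]

emit factor 1: 'e' (i=0, period=1)
emit factor 2: 'ababbdabeece' (i=1, period=12)
emit factor 3: 'aadbebdeacbdace' (i=13, period=15)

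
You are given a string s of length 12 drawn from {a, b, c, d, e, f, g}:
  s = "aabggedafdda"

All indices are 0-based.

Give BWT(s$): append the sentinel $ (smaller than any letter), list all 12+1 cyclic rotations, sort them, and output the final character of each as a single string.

ad$adadefgagb

rank  rotation       last
    0  $aabggedafdda  a
    1  a$aabggedafdd  d
    2  aabggedafdda$  $
    3  abggedafdda$a  a
    4  afdda$aabgged  d
    5  bggedafdda$aa  a
    6  da$aabggedafd  d
    7  dafdda$aabgge  e
    8  dda$aabggedaf  f
    9  edafdda$aabgg  g
   10  fdda$aabggeda  a
   11  gedafdda$aabg  g
   12  ggedafdda$aab  b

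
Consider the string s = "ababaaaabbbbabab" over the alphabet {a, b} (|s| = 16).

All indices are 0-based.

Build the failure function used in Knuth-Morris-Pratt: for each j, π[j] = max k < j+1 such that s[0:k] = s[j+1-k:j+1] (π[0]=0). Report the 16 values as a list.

π[0] = 0
j=1 s[j]='b': π[1]=0 (border '')
j=2 s[j]='a': π[2]=1 (border 'a')
j=3 s[j]='b': π[3]=2 (border 'ab')
j=4 s[j]='a': π[4]=3 (border 'aba')
j=5 s[j]='a': k: 3→1→0; π[5]=1 (border 'a')
j=6 s[j]='a': k: 1→0; π[6]=1 (border 'a')
j=7 s[j]='a': k: 1→0; π[7]=1 (border 'a')
j=8 s[j]='b': π[8]=2 (border 'ab')
j=9 s[j]='b': k: 2→0; π[9]=0 (border '')
j=10 s[j]='b': π[10]=0 (border '')
j=11 s[j]='b': π[11]=0 (border '')
j=12 s[j]='a': π[12]=1 (border 'a')
j=13 s[j]='b': π[13]=2 (border 'ab')
j=14 s[j]='a': π[14]=3 (border 'aba')
j=15 s[j]='b': π[15]=4 (border 'abab')

[0, 0, 1, 2, 3, 1, 1, 1, 2, 0, 0, 0, 1, 2, 3, 4]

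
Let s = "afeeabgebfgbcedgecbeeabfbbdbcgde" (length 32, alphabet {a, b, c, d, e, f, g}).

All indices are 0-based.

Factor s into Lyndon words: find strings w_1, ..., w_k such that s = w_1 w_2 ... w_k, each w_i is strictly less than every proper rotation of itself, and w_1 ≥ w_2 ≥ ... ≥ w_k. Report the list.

["afee", "abgebfgbcedgecbee", "abfbbdbcgde"]

emit factor 1: 'afee' (i=0, period=4)
emit factor 2: 'abgebfgbcedgecbee' (i=4, period=17)
emit factor 3: 'abfbbdbcgde' (i=21, period=11)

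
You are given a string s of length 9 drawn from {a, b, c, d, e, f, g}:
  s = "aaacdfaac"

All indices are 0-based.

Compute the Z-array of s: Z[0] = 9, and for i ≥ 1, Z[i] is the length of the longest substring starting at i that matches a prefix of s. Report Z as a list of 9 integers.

Z[0]=9
i=1: outside box; Z[1]=2 scan→box=[1,3)
i=2: min(r-i=1, Z[1]=2)=1; Z[2]=1
i=3: outside box; Z[3]=0
i=4: outside box; Z[4]=0
i=5: outside box; Z[5]=0
i=6: outside box; Z[6]=2 scan→box=[6,8)
i=7: min(r-i=1, Z[1]=2)=1; Z[7]=1
i=8: outside box; Z[8]=0

[9, 2, 1, 0, 0, 0, 2, 1, 0]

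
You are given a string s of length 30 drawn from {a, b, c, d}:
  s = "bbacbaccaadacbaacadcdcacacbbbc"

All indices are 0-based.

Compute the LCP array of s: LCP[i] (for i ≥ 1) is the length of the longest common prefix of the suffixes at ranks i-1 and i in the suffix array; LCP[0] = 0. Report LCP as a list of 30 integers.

[0, 2, 1, 3, 2, 4, 3, 2, 1, 2, 0, 2, 3, 1, 2, 2, 1, 0, 1, 2, 3, 2, 1, 3, 2, 1, 1, 0, 1, 2]

rank | idx | suffix
   0 |  14 | aacadcdcacacbbbc
   1 |   8 | aadacbaacadcdcacacbbbc
   2 |  22 | acacbbbc
   3 |  15 | acadcdcacacbbbc
   4 |  11 | acbaacadcdcacacbbbc
   5 |   2 | acbaccaadacbaacadcdcacacbbbc
   6 |  24 | acbbbc
   7 |   5 | accaadacbaacadcdcacacbbbc
   8 |   9 | adacbaacadcdcacacbbbc
   9 |  17 | adcdcacacbbbc
  10 |  13 | baacadcdcacacbbbc
  11 |   1 | bacbaccaadacbaacadcdcacacbbbc
  12 |   4 | baccaadacbaacadcdcacacbbbc
  13 |   0 | bbacbaccaadacbaacadcdcacacbbbc
  14 |  26 | bbbc
  15 |  27 | bbc
  16 |  28 | bc
  17 |  29 | c
  18 |   7 | caadacbaacadcdcacacbbbc
  19 |  21 | cacacbbbc
  20 |  23 | cacbbbc
  21 |  16 | cadcdcacacbbbc
  22 |  12 | cbaacadcdcacacbbbc
  23 |   3 | cbaccaadacbaacadcdcacacbbbc
  24 |  25 | cbbbc
  25 |   6 | ccaadacbaacadcdcacacbbbc
  26 |  19 | cdcacacbbbc
  27 |  10 | dacbaacadcdcacacbbbc
  28 |  20 | dcacacbbbc
  29 |  18 | dcdcacacbbbc

SA = [14, 8, 22, 15, 11, 2, 24, 5, 9, 17, 13, 1, 4, 0, 26, 27, 28, 29, 7, 21, 23, 16, 12, 3, 25, 6, 19, 10, 20, 18]
rank  pair      lcp
   1  s[14:],s[8:]  2  'aa'
   2  s[8:],s[22:]  1  'a'
   3  s[22:],s[15:]  3  'aca'
   4  s[15:],s[11:]  2  'ac'
   5  s[11:],s[2:]  4  'acba'
   6  s[2:],s[24:]  3  'acb'
   7  s[24:],s[5:]  2  'ac'
   8  s[5:],s[9:]  1  'a'
   9  s[9:],s[17:]  2  'ad'
  10  s[17:],s[13:]  0  ''
  11  s[13:],s[1:]  2  'ba'
  12  s[1:],s[4:]  3  'bac'
  13  s[4:],s[0:]  1  'b'
  14  s[0:],s[26:]  2  'bb'
  15  s[26:],s[27:]  2  'bb'
  16  s[27:],s[28:]  1  'b'
  17  s[28:],s[29:]  0  ''
  18  s[29:],s[7:]  1  'c'
  19  s[7:],s[21:]  2  'ca'
  20  s[21:],s[23:]  3  'cac'
  21  s[23:],s[16:]  2  'ca'
  22  s[16:],s[12:]  1  'c'
  23  s[12:],s[3:]  3  'cba'
  24  s[3:],s[25:]  2  'cb'
  25  s[25:],s[6:]  1  'c'
  26  s[6:],s[19:]  1  'c'
  27  s[19:],s[10:]  0  ''
  28  s[10:],s[20:]  1  'd'
  29  s[20:],s[18:]  2  'dc'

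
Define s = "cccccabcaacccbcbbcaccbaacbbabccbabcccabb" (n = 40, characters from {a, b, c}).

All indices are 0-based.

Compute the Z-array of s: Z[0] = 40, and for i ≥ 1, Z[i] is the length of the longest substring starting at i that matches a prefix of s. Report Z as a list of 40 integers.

[40, 4, 3, 2, 1, 0, 0, 1, 0, 0, 3, 2, 1, 0, 1, 0, 0, 1, 0, 2, 1, 0, 0, 0, 1, 0, 0, 0, 0, 2, 1, 0, 0, 0, 3, 2, 1, 0, 0, 0]

Z[0]=40
i=1: fresh scan; Z[1]=4 grow→box=[1,5)
i=2: min(r-i=3, Z[1]=4)=3; Z[2]=3
i=3: min(r-i=2, Z[2]=3)=2; Z[3]=2
i=4: min(r-i=1, Z[3]=2)=1; Z[4]=1
i=5: fresh scan; Z[5]=0
i=6: fresh scan; Z[6]=0
i=7: fresh scan; Z[7]=1 grow→box=[7,8)
i=8: fresh scan; Z[8]=0
i=9: fresh scan; Z[9]=0
i=10: fresh scan; Z[10]=3 grow→box=[10,13)
i=11: min(r-i=2, Z[1]=4)=2; Z[11]=2
i=12: min(r-i=1, Z[2]=3)=1; Z[12]=1
i=13: fresh scan; Z[13]=0
i=14: fresh scan; Z[14]=1 grow→box=[14,15)
i=15: fresh scan; Z[15]=0
i=16: fresh scan; Z[16]=0
i=17: fresh scan; Z[17]=1 grow→box=[17,18)
i=18: fresh scan; Z[18]=0
i=19: fresh scan; Z[19]=2 grow→box=[19,21)
i=20: min(r-i=1, Z[1]=4)=1; Z[20]=1
i=21: fresh scan; Z[21]=0
i=22: fresh scan; Z[22]=0
i=23: fresh scan; Z[23]=0
i=24: fresh scan; Z[24]=1 grow→box=[24,25)
i=25: fresh scan; Z[25]=0
i=26: fresh scan; Z[26]=0
i=27: fresh scan; Z[27]=0
i=28: fresh scan; Z[28]=0
i=29: fresh scan; Z[29]=2 grow→box=[29,31)
i=30: min(r-i=1, Z[1]=4)=1; Z[30]=1
i=31: fresh scan; Z[31]=0
i=32: fresh scan; Z[32]=0
i=33: fresh scan; Z[33]=0
i=34: fresh scan; Z[34]=3 grow→box=[34,37)
i=35: min(r-i=2, Z[1]=4)=2; Z[35]=2
i=36: min(r-i=1, Z[2]=3)=1; Z[36]=1
i=37: fresh scan; Z[37]=0
i=38: fresh scan; Z[38]=0
i=39: fresh scan; Z[39]=0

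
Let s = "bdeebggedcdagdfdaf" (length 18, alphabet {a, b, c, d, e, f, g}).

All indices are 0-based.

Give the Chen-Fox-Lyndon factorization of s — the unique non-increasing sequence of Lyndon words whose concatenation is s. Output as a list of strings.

["bdeebggedcd", "agdfd", "af"]

emit factor 1: 'bdeebggedcd' (i=0, period=11)
emit factor 2: 'agdfd' (i=11, period=5)
emit factor 3: 'af' (i=16, period=2)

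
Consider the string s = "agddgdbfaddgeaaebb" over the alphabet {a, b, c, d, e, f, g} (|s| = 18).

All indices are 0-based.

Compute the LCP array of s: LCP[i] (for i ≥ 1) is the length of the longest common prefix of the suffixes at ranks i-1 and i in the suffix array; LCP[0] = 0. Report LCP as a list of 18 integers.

[0, 1, 1, 1, 0, 1, 1, 0, 1, 3, 1, 2, 0, 1, 0, 0, 2, 1]

sorted suffixes:
  #0 SA[0]=13  'aaebb'
  #1 SA[1]=8  'addgeaaebb'
  #2 SA[2]=14  'aebb'
  #3 SA[3]=0  'agddgdbfaddgeaaebb'
  #4 SA[4]=17  'b'
  #5 SA[5]=16  'bb'
  #6 SA[6]=6  'bfaddgeaaebb'
  #7 SA[7]=5  'dbfaddgeaaebb'
  #8 SA[8]=2  'ddgdbfaddgeaaebb'
  #9 SA[9]=9  'ddgeaaebb'
  #10 SA[10]=3  'dgdbfaddgeaaebb'
  #11 SA[11]=10  'dgeaaebb'
  #12 SA[12]=12  'eaaebb'
  #13 SA[13]=15  'ebb'
  #14 SA[14]=7  'faddgeaaebb'
  #15 SA[15]=4  'gdbfaddgeaaebb'
  #16 SA[16]=1  'gddgdbfaddgeaaebb'
  #17 SA[17]=11  'geaaebb'

SA = [13, 8, 14, 0, 17, 16, 6, 5, 2, 9, 3, 10, 12, 15, 7, 4, 1, 11]
[i] adj suffixes → lcp
  [1] 13/8 → 1 ('a')
  [2] 8/14 → 1 ('a')
  [3] 14/0 → 1 ('a')
  [4] 0/17 → 0 ('')
  [5] 17/16 → 1 ('b')
  [6] 16/6 → 1 ('b')
  [7] 6/5 → 0 ('')
  [8] 5/2 → 1 ('d')
  [9] 2/9 → 3 ('ddg')
  [10] 9/3 → 1 ('d')
  [11] 3/10 → 2 ('dg')
  [12] 10/12 → 0 ('')
  [13] 12/15 → 1 ('e')
  [14] 15/7 → 0 ('')
  [15] 7/4 → 0 ('')
  [16] 4/1 → 2 ('gd')
  [17] 1/11 → 1 ('g')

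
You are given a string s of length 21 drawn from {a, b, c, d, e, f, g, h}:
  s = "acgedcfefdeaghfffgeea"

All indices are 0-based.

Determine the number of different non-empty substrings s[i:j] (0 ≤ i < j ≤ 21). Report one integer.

rank→(start, suffix):
  0 → (20, 'a')
  1 → (0, 'acgedcfefdeaghfffgeea')
  2 → (11, 'aghfffgeea')
  3 → (5, 'cfefdeaghfffgeea')
  4 → (1, 'cgedcfefdeaghfffgeea')
  5 → (4, 'dcfefdeaghfffgeea')
  6 → (9, 'deaghfffgeea')
  7 → (19, 'ea')
  8 → (10, 'eaghfffgeea')
  9 → (3, 'edcfefdeaghfffgeea')
  10 → (18, 'eea')
  11 → (7, 'efdeaghfffgeea')
  12 → (8, 'fdeaghfffgeea')
  13 → (6, 'fefdeaghfffgeea')
  14 → (14, 'fffgeea')
  15 → (15, 'ffgeea')
  16 → (16, 'fgeea')
  17 → (2, 'gedcfefdeaghfffgeea')
  18 → (17, 'geea')
  19 → (12, 'ghfffgeea')
  20 → (13, 'hfffgeea')

SA = [20, 0, 11, 5, 1, 4, 9, 19, 10, 3, 18, 7, 8, 6, 14, 15, 16, 2, 17, 12, 13]
rank  pair      lcp
   1  s[20:],s[0:]  1  'a'
   2  s[0:],s[11:]  1  'a'
   3  s[11:],s[5:]  0  ''
   4  s[5:],s[1:]  1  'c'
   5  s[1:],s[4:]  0  ''
   6  s[4:],s[9:]  1  'd'
   7  s[9:],s[19:]  0  ''
   8  s[19:],s[10:]  2  'ea'
   9  s[10:],s[3:]  1  'e'
  10  s[3:],s[18:]  1  'e'
  11  s[18:],s[7:]  1  'e'
  12  s[7:],s[8:]  0  ''
  13  s[8:],s[6:]  1  'f'
  14  s[6:],s[14:]  1  'f'
  15  s[14:],s[15:]  2  'ff'
  16  s[15:],s[16:]  1  'f'
  17  s[16:],s[2:]  0  ''
  18  s[2:],s[17:]  2  'ge'
  19  s[17:],s[12:]  1  'g'
  20  s[12:],s[13:]  0  ''

n(n+1)/2 = 21·22/2 = 231
Σ LCP = 0 + 1 + 1 + 0 + 1 + 0 + 1 + 0 + 2 + 1 + 1 + 1 + 0 + 1 + 1 + 2 + 1 + 0 + 2 + 1 + 0 = 17
distinct = 231 − 17 = 214

214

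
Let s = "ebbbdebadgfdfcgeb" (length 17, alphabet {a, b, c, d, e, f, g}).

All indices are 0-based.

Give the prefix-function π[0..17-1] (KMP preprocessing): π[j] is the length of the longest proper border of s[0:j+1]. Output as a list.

[0, 0, 0, 0, 0, 1, 2, 0, 0, 0, 0, 0, 0, 0, 0, 1, 2]

π[0] = 0
j=1 s[j]='b': π[1]=0 (border '')
j=2 s[j]='b': π[2]=0 (border '')
j=3 s[j]='b': π[3]=0 (border '')
j=4 s[j]='d': π[4]=0 (border '')
j=5 s[j]='e': π[5]=1 (border 'e')
j=6 s[j]='b': π[6]=2 (border 'eb')
j=7 s[j]='a': k: 2→0; π[7]=0 (border '')
j=8 s[j]='d': π[8]=0 (border '')
j=9 s[j]='g': π[9]=0 (border '')
j=10 s[j]='f': π[10]=0 (border '')
j=11 s[j]='d': π[11]=0 (border '')
j=12 s[j]='f': π[12]=0 (border '')
j=13 s[j]='c': π[13]=0 (border '')
j=14 s[j]='g': π[14]=0 (border '')
j=15 s[j]='e': π[15]=1 (border 'e')
j=16 s[j]='b': π[16]=2 (border 'eb')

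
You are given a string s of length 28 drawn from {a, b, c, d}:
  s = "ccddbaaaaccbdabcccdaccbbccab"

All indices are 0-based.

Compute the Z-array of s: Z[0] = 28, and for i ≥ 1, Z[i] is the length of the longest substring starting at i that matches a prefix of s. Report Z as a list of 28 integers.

Z[0]=28
i=1: outside box; Z[1]=1 extend→box=[1,2)
i=2: outside box; Z[2]=0
i=3: outside box; Z[3]=0
i=4: outside box; Z[4]=0
i=5: outside box; Z[5]=0
i=6: outside box; Z[6]=0
i=7: outside box; Z[7]=0
i=8: outside box; Z[8]=0
i=9: outside box; Z[9]=2 extend→box=[9,11)
i=10: min(r-i=1, Z[1]=1)=1; Z[10]=1
i=11: outside box; Z[11]=0
i=12: outside box; Z[12]=0
i=13: outside box; Z[13]=0
i=14: outside box; Z[14]=0
i=15: outside box; Z[15]=2 extend→box=[15,17)
i=16: min(r-i=1, Z[1]=1)=1; Z[16]=3 extend→box=[16,19)
i=17: min(r-i=2, Z[1]=1)=1; Z[17]=1
i=18: min(r-i=1, Z[2]=0)=0; Z[18]=0
i=19: outside box; Z[19]=0
i=20: outside box; Z[20]=2 extend→box=[20,22)
i=21: min(r-i=1, Z[1]=1)=1; Z[21]=1
i=22: outside box; Z[22]=0
i=23: outside box; Z[23]=0
i=24: outside box; Z[24]=2 extend→box=[24,26)
i=25: min(r-i=1, Z[1]=1)=1; Z[25]=1
i=26: outside box; Z[26]=0
i=27: outside box; Z[27]=0

[28, 1, 0, 0, 0, 0, 0, 0, 0, 2, 1, 0, 0, 0, 0, 2, 3, 1, 0, 0, 2, 1, 0, 0, 2, 1, 0, 0]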